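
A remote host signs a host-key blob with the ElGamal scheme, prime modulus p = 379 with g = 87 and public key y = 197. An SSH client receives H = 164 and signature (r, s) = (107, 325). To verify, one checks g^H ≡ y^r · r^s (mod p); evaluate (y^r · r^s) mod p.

368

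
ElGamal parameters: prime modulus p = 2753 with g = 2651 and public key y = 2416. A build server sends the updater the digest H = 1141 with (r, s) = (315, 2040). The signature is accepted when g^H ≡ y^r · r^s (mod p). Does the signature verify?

Left side g^H mod p:
2651^2 = 7027801 ≡ 2145
2651^4 ≡ 2145^2 = 4601025 ≡ 762
2651^8 ≡ 762^2 = 580644 ≡ 2514
2651^16 ≡ 2514^2 = 6320196 ≡ 2061
2651^32 ≡ 2061^2 = 4247721 ≡ 2595
2651^64 ≡ 2595^2 = 6734025 ≡ 187
2651^128 ≡ 187^2 = 34969 ≡ 1933
2651^256 ≡ 1933^2 = 3736489 ≡ 668
2651^512 ≡ 668^2 = 446224 ≡ 238
2651^1024 ≡ 238^2 = 56644 ≡ 1584
1141 = 1024 + 64 + 32 + 16 + 4 + 1, so 2651^1141 ≡ 1584·187·2595·2061·762·2651 ≡ 1546 (mod 2753)
Right side y^r · r^s mod p:
2416^2 = 5837056 ≡ 696
2416^4 ≡ 696^2 = 484416 ≡ 2641
2416^8 ≡ 2641^2 = 6974881 ≡ 1532
2416^16 ≡ 1532^2 = 2347024 ≡ 1468
2416^32 ≡ 1468^2 = 2155024 ≡ 2178
2416^64 ≡ 2178^2 = 4743684 ≡ 265
2416^128 ≡ 265^2 = 70225 ≡ 1400
2416^256 ≡ 1400^2 = 1960000 ≡ 2617
315 = 256 + 32 + 16 + 8 + 2 + 1, so 2416^315 ≡ 2617·2178·1468·1532·696·2416 ≡ 1777 (mod 2753)
315^2 = 99225 ≡ 117
315^4 ≡ 117^2 = 13689 ≡ 2677
315^8 ≡ 2677^2 = 7166329 ≡ 270
315^16 ≡ 270^2 = 72900 ≡ 1322
315^32 ≡ 1322^2 = 1747684 ≡ 2282
315^64 ≡ 2282^2 = 5207524 ≡ 1601
315^128 ≡ 1601^2 = 2563201 ≡ 158
315^256 ≡ 158^2 = 24964 ≡ 187
315^512 ≡ 187^2 = 34969 ≡ 1933
315^1024 ≡ 1933^2 = 3736489 ≡ 668
2040 = 1024 + 512 + 256 + 128 + 64 + 32 + 16 + 8, so 315^2040 ≡ 668·1933·187·158·1601·2282·1322·270 ≡ 1877 (mod 2753)
1777·1877 = 3335429 ≡ 1546 (mod 2753)
1546 ≡ 1546 (mod 2753), so the signature is genuine.

verifies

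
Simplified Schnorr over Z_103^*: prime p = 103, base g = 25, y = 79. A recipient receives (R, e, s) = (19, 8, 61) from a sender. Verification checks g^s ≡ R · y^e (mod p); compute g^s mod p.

Squares mod 103: 25^1≡25, 25^2≡7, 25^4≡49, 25^8≡32, 25^16≡97, 25^32≡36
61 = 32 + 16 + 8 + 4 + 1, so 25^61 ≡ 36·97·32·49·25 ≡ 18 (mod 103)

18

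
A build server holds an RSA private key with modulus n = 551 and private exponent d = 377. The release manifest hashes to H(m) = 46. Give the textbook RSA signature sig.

278

(H(m))^377 mod 551 = 278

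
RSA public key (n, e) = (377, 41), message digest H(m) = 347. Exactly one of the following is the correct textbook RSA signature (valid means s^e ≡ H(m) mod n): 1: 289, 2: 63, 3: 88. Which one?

1

Candidate 1: Squares mod 377: 289^1≡289, 289^2≡204, 289^4≡146, 289^8≡204, 289^16≡146, 289^32≡204; 41 = 32 + 8 + 1, so 289^41 ≡ 204·204·289 ≡ 347 (mod 377)
  → matches H(m) = 347
Candidate 2: Squares mod 377: 63^1≡63, 63^2≡199, 63^4≡16, 63^8≡256, 63^16≡315, 63^32≡74; 41 = 32 + 8 + 1, so 63^41 ≡ 74·256·63 ≡ 267 (mod 377)
Candidate 3: Squares mod 377: 88^1≡88, 88^2≡204, 88^4≡146, 88^8≡204, 88^16≡146, 88^32≡204; 41 = 32 + 8 + 1, so 88^41 ≡ 204·204·88 ≡ 30 (mod 377)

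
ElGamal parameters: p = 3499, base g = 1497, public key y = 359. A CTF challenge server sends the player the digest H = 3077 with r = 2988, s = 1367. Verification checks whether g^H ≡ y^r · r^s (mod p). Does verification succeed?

passes

Left side g^H mod p:
1497^2 = 2241009 ≡ 1649
1497^4 ≡ 1649^2 = 2719201 ≡ 478
1497^8 ≡ 478^2 = 228484 ≡ 1049
1497^16 ≡ 1049^2 = 1100401 ≡ 1715
1497^32 ≡ 1715^2 = 2941225 ≡ 2065
1497^64 ≡ 2065^2 = 4264225 ≡ 2443
1497^128 ≡ 2443^2 = 5968249 ≡ 2454
1497^256 ≡ 2454^2 = 6022116 ≡ 337
1497^512 ≡ 337^2 = 113569 ≡ 1601
1497^1024 ≡ 1601^2 = 2563201 ≡ 1933
1497^2048 ≡ 1933^2 = 3736489 ≡ 3056
3077 = 2048 + 1024 + 4 + 1, so 1497^3077 ≡ 3056·1933·478·1497 ≡ 1693 (mod 3499)
Right side y^r · r^s mod p:
359^2 = 128881 ≡ 2917
359^4 ≡ 2917^2 = 8508889 ≡ 2820
359^8 ≡ 2820^2 = 7952400 ≡ 2672
359^16 ≡ 2672^2 = 7139584 ≡ 1624
359^32 ≡ 1624^2 = 2637376 ≡ 2629
359^64 ≡ 2629^2 = 6911641 ≡ 1116
359^128 ≡ 1116^2 = 1245456 ≡ 3311
359^256 ≡ 3311^2 = 10962721 ≡ 354
359^512 ≡ 354^2 = 125316 ≡ 2851
359^1024 ≡ 2851^2 = 8128201 ≡ 24
359^2048 ≡ 24^2 = 576
2988 = 2048 + 512 + 256 + 128 + 32 + 8 + 4, so 359^2988 ≡ 576·2851·354·3311·2629·2672·2820 ≡ 1718 (mod 3499)
2988^2 = 8928144 ≡ 2195
2988^4 ≡ 2195^2 = 4818025 ≡ 3401
2988^8 ≡ 3401^2 = 11566801 ≡ 2606
2988^16 ≡ 2606^2 = 6791236 ≡ 3176
2988^32 ≡ 3176^2 = 10086976 ≡ 2858
2988^64 ≡ 2858^2 = 8168164 ≡ 1498
2988^128 ≡ 1498^2 = 2244004 ≡ 1145
2988^256 ≡ 1145^2 = 1311025 ≡ 2399
2988^512 ≡ 2399^2 = 5755201 ≡ 2845
2988^1024 ≡ 2845^2 = 8094025 ≡ 838
1367 = 1024 + 256 + 64 + 16 + 4 + 2 + 1, so 2988^1367 ≡ 838·2399·1498·3176·3401·2195·2988 ≡ 2390 (mod 3499)
1718·2390 = 4106020 ≡ 1693 (mod 3499)
1693 ≡ 1693 (mod 3499), so the signature is genuine.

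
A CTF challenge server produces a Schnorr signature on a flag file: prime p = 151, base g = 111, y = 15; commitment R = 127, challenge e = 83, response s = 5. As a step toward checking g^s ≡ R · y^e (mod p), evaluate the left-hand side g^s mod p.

46

Squares mod 151: 111^1≡111, 111^2≡90, 111^4≡97
5 = 4 + 1, so 111^5 ≡ 97·111 ≡ 46 (mod 151)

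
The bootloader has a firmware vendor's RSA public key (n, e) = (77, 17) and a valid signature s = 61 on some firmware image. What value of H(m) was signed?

Squares mod 77: s^1≡61, s^2≡25, s^4≡9, s^8≡4, s^16≡16
17 = 16 + 1, so s^17 ≡ 16·61 ≡ 52 (mod 77)

52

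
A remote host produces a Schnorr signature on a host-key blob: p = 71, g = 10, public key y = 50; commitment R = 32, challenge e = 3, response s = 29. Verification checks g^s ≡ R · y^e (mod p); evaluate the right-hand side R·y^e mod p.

2

Squares mod 71: 50^1≡50, 50^2≡15
3 = 2 + 1, so 50^3 ≡ 15·50 ≡ 40 (mod 71)
R · y^e ≡ 32·40 = 1280 ≡ 2 (mod 71)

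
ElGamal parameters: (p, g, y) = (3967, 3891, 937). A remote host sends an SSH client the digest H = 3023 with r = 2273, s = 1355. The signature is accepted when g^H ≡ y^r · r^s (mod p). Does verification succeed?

Left side g^H mod p:
Squares mod 3967: 3891^1≡3891, 3891^2≡1809, 3891^4≡3673, 3891^8≡3129, 3891^16≡85, 3891^32≡3258, 3891^64≡2839, 3891^128≡2944, 3891^256≡3208, 3891^512≡866, 3891^1024≡193, 3891^2048≡1546
3023 = 2048 + 512 + 256 + 128 + 64 + 8 + 4 + 2 + 1, so 3891^3023 ≡ 1546·866·3208·2944·2839·3129·3673·1809·3891 ≡ 3430 (mod 3967)
Right side y^r · r^s mod p:
Squares mod 3967: 937^1≡937, 937^2≡1262, 937^4≡1877, 937^8≡433, 937^16≡1040, 937^32≡2576, 937^64≡2952, 937^128≡2772, 937^256≡3872, 937^512≡1091, 937^1024≡181, 937^2048≡1025
2273 = 2048 + 128 + 64 + 32 + 1, so 937^2273 ≡ 1025·2772·2952·2576·937 ≡ 2244 (mod 3967)
Squares mod 3967: 2273^1≡2273, 2273^2≡1495, 2273^4≡1604, 2273^8≡2200, 2273^16≡260, 2273^32≡161, 2273^64≡2119, 2273^128≡3484, 2273^256≡3203, 2273^512≡547, 2273^1024≡1684
1355 = 1024 + 256 + 64 + 8 + 2 + 1, so 2273^1355 ≡ 1684·3203·2119·2200·1495·2273 ≡ 1525 (mod 3967)
2244·1525 = 3422100 ≡ 2546 (mod 3967)
3430 ≠ 2546, so verification fails.

fails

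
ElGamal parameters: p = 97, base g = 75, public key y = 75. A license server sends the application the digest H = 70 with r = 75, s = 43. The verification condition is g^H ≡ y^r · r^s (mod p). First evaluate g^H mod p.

96

75^70 mod 97 = 96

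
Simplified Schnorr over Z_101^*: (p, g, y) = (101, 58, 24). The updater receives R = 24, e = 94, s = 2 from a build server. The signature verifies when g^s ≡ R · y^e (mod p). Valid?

g^s mod p:
58^2 = 3364 ≡ 31
R · y^e mod p:
24^2 = 576 ≡ 71
24^4 ≡ 71^2 = 5041 ≡ 92
24^8 ≡ 92^2 = 8464 ≡ 81
24^16 ≡ 81^2 = 6561 ≡ 97
24^32 ≡ 97^2 = 9409 ≡ 16
24^64 ≡ 16^2 = 256 ≡ 54
94 = 64 + 16 + 8 + 4 + 2, so 24^94 ≡ 54·97·81·92·71 ≡ 52 (mod 101)
24·52 = 1248 ≡ 36 (mod 101)
31 ≠ 36; the check fails.

no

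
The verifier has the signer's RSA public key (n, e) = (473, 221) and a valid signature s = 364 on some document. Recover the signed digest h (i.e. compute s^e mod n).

s^2 ≡ 364^2 = 132496 ≡ 56
s^4 ≡ 56^2 = 3136 ≡ 298
s^8 ≡ 298^2 = 88804 ≡ 353
s^16 ≡ 353^2 = 124609 ≡ 210
s^32 ≡ 210^2 = 44100 ≡ 111
s^64 ≡ 111^2 = 12321 ≡ 23
s^128 ≡ 23^2 = 529 ≡ 56
221 = 128 + 64 + 16 + 8 + 4 + 1, so s^221 ≡ 56·23·210·353·298·364 ≡ 276 (mod 473)

276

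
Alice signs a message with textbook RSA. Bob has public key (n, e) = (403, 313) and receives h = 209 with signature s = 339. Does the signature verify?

s^2 ≡ 339^2 = 114921 ≡ 66
s^4 ≡ 66^2 = 4356 ≡ 326
s^8 ≡ 326^2 = 106276 ≡ 287
s^16 ≡ 287^2 = 82369 ≡ 157
s^32 ≡ 157^2 = 24649 ≡ 66
s^64 ≡ 66^2 = 4356 ≡ 326
s^128 ≡ 326^2 = 106276 ≡ 287
s^256 ≡ 287^2 = 82369 ≡ 157
313 = 256 + 32 + 16 + 8 + 1, so s^313 ≡ 157·66·157·287·339 ≡ 209 (mod 403)
Since 209 equals the digest 209, verification succeeds.

verifies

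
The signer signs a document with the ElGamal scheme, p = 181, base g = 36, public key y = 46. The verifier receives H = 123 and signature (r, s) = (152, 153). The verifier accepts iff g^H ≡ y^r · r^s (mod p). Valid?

yes

Left side g^H mod p:
36^123 mod 181 = 139
Right side y^r · r^s mod p:
46^152 mod 181 = 125
152^153 mod 181 = 46
125·46 = 5750 ≡ 139 (mod 181)
139 ≡ 139 (mod 181), so the signature is genuine.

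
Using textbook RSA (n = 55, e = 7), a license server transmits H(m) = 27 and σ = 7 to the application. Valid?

Squares mod 55: σ^1≡7, σ^2≡49, σ^4≡36
7 = 4 + 2 + 1, so σ^7 ≡ 36·49·7 ≡ 28 (mod 55)
σ^7 mod 55 = 28, but H(m) = 27.

no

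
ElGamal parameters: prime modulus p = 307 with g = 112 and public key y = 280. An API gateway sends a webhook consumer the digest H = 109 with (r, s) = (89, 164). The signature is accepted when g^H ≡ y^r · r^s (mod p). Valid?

Left side g^H mod p:
112^2 = 12544 ≡ 264
112^4 ≡ 264^2 = 69696 ≡ 7
112^8 ≡ 7^2 = 49
112^16 ≡ 49^2 = 2401 ≡ 252
112^32 ≡ 252^2 = 63504 ≡ 262
112^64 ≡ 262^2 = 68644 ≡ 183
109 = 64 + 32 + 8 + 4 + 1, so 112^109 ≡ 183·262·49·7·112 ≡ 65 (mod 307)
Right side y^r · r^s mod p:
280^2 = 78400 ≡ 115
280^4 ≡ 115^2 = 13225 ≡ 24
280^8 ≡ 24^2 = 576 ≡ 269
280^16 ≡ 269^2 = 72361 ≡ 216
280^32 ≡ 216^2 = 46656 ≡ 299
280^64 ≡ 299^2 = 89401 ≡ 64
89 = 64 + 16 + 8 + 1, so 280^89 ≡ 64·216·269·280 ≡ 24 (mod 307)
89^2 = 7921 ≡ 246
89^4 ≡ 246^2 = 60516 ≡ 37
89^8 ≡ 37^2 = 1369 ≡ 141
89^16 ≡ 141^2 = 19881 ≡ 233
89^32 ≡ 233^2 = 54289 ≡ 257
89^64 ≡ 257^2 = 66049 ≡ 44
89^128 ≡ 44^2 = 1936 ≡ 94
164 = 128 + 32 + 4, so 89^164 ≡ 94·257·37 ≡ 169 (mod 307)
24·169 = 4056 ≡ 65 (mod 307)
65 ≡ 65 (mod 307), so the signature is genuine.

yes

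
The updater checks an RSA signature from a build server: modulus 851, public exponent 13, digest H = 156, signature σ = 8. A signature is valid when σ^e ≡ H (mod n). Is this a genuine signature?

σ^2 ≡ 8^2 = 64
σ^4 ≡ 64^2 = 4096 ≡ 692
σ^8 ≡ 692^2 = 478864 ≡ 602
13 = 8 + 4 + 1, so σ^13 ≡ 602·692·8 ≡ 156 (mod 851)
156 = H, so the signature checks out.

genuine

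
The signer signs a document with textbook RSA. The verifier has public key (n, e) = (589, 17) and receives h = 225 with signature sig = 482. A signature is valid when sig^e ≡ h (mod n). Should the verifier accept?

reject

Squares mod 589: sig^1≡482, sig^2≡258, sig^4≡7, sig^8≡49, sig^16≡45
17 = 16 + 1, so sig^17 ≡ 45·482 ≡ 486 (mod 589)
486 ≠ 225, so verification fails.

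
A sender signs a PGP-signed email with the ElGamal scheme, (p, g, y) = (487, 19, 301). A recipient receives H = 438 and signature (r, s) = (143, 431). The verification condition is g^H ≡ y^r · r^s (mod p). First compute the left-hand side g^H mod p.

220

19^2 = 361
19^4 ≡ 361^2 = 130321 ≡ 292
19^8 ≡ 292^2 = 85264 ≡ 39
19^16 ≡ 39^2 = 1521 ≡ 60
19^32 ≡ 60^2 = 3600 ≡ 191
19^64 ≡ 191^2 = 36481 ≡ 443
19^128 ≡ 443^2 = 196249 ≡ 475
19^256 ≡ 475^2 = 225625 ≡ 144
438 = 256 + 128 + 32 + 16 + 4 + 2, so 19^438 ≡ 144·475·191·60·292·361 ≡ 220 (mod 487)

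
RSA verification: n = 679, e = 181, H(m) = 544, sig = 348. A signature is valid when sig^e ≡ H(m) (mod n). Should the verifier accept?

sig^2 ≡ 348^2 = 121104 ≡ 242
sig^4 ≡ 242^2 = 58564 ≡ 170
sig^8 ≡ 170^2 = 28900 ≡ 382
sig^16 ≡ 382^2 = 145924 ≡ 618
sig^32 ≡ 618^2 = 381924 ≡ 326
sig^64 ≡ 326^2 = 106276 ≡ 352
sig^128 ≡ 352^2 = 123904 ≡ 326
181 = 128 + 32 + 16 + 4 + 1, so sig^181 ≡ 326·326·618·170·348 ≡ 544 (mod 679)
544 = H(m), so the signature checks out.

accept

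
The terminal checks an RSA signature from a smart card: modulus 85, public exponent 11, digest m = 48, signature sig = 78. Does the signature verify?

sig^2 ≡ 78^2 = 6084 ≡ 49
sig^4 ≡ 49^2 = 2401 ≡ 21
sig^8 ≡ 21^2 = 441 ≡ 16
11 = 8 + 2 + 1, so sig^11 ≡ 16·49·78 ≡ 37 (mod 85)
The recovered value 37 does not match the digest 48.

does not verify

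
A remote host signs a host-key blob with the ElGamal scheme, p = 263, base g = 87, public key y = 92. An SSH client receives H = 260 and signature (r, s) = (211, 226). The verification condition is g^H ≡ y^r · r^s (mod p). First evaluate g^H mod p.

68

Squares mod 263: 87^1≡87, 87^2≡205, 87^4≡208, 87^8≡132, 87^16≡66, 87^32≡148, 87^64≡75, 87^128≡102, 87^256≡147
260 = 256 + 4, so 87^260 ≡ 147·208 ≡ 68 (mod 263)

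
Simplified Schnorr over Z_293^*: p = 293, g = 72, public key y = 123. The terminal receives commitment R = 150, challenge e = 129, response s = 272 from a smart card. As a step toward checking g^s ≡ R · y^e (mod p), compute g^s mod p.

72^2 = 5184 ≡ 203
72^4 ≡ 203^2 = 41209 ≡ 189
72^8 ≡ 189^2 = 35721 ≡ 268
72^16 ≡ 268^2 = 71824 ≡ 39
72^32 ≡ 39^2 = 1521 ≡ 56
72^64 ≡ 56^2 = 3136 ≡ 206
72^128 ≡ 206^2 = 42436 ≡ 244
72^256 ≡ 244^2 = 59536 ≡ 57
272 = 256 + 16, so 72^272 ≡ 57·39 ≡ 172 (mod 293)

172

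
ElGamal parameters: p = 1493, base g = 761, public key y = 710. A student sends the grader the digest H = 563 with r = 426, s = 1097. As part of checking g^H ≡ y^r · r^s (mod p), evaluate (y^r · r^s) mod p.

Squares mod 1493: 710^1≡710, 710^2≡959, 710^4≡1486, 710^8≡49, 710^16≡908, 710^32≡328, 710^64≡88, 710^128≡279, 710^256≡205
426 = 256 + 128 + 32 + 8 + 2, so 710^426 ≡ 205·279·328·49·959 ≡ 1192 (mod 1493)
Squares mod 1493: 426^1≡426, 426^2≡823, 426^4≡1000, 426^8≡1183, 426^16≡548, 426^32≡211, 426^64≡1224, 426^128≡697, 426^256≡584, 426^512≡652, 426^1024≡1092
1097 = 1024 + 64 + 8 + 1, so 426^1097 ≡ 1092·1224·1183·426 ≡ 169 (mod 1493)
y^r · r^s ≡ 1192·169 = 201448 ≡ 1386 (mod 1493)

1386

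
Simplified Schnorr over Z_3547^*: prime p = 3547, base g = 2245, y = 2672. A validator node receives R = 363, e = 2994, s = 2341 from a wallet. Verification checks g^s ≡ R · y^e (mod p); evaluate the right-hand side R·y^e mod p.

Squares mod 3547: 2672^1≡2672, 2672^2≡3020, 2672^4≡1063, 2672^8≡2023, 2672^16≡2838, 2672^32≡2554, 2672^64≡3530, 2672^128≡289, 2672^256≡1940, 2672^512≡233, 2672^1024≡1084, 2672^2048≡999
2994 = 2048 + 512 + 256 + 128 + 32 + 16 + 2, so 2672^2994 ≡ 999·233·1940·289·2554·2838·3020 ≡ 423 (mod 3547)
R · y^e ≡ 363·423 = 153549 ≡ 1028 (mod 3547)

1028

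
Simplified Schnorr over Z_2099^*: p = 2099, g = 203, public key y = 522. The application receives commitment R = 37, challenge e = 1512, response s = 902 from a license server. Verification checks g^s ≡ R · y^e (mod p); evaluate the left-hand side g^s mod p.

Squares mod 2099: 203^1≡203, 203^2≡1328, 203^4≡424, 203^8≡1361, 203^16≡1003, 203^32≡588, 203^64≡1508, 203^128≡847, 203^256≡1650, 203^512≡97
902 = 512 + 256 + 128 + 4 + 2, so 203^902 ≡ 97·1650·847·424·1328 ≡ 797 (mod 2099)

797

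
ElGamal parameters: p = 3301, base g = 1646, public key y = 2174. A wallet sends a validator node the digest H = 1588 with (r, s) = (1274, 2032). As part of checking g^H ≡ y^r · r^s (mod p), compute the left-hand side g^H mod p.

1290

1646^1588 mod 3301 = 1290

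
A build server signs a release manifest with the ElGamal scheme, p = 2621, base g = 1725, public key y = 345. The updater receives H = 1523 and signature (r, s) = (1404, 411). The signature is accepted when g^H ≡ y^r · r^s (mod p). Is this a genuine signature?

Left side g^H mod p:
1725^2 = 2975625 ≡ 790
1725^4 ≡ 790^2 = 624100 ≡ 302
1725^8 ≡ 302^2 = 91204 ≡ 2090
1725^16 ≡ 2090^2 = 4368100 ≡ 1514
1725^32 ≡ 1514^2 = 2292196 ≡ 1442
1725^64 ≡ 1442^2 = 2079364 ≡ 911
1725^128 ≡ 911^2 = 829921 ≡ 1685
1725^256 ≡ 1685^2 = 2839225 ≡ 682
1725^512 ≡ 682^2 = 465124 ≡ 1207
1725^1024 ≡ 1207^2 = 1456849 ≡ 2194
1523 = 1024 + 256 + 128 + 64 + 32 + 16 + 2 + 1, so 1725^1523 ≡ 2194·682·1685·911·1442·1514·790·1725 ≡ 1140 (mod 2621)
Right side y^r · r^s mod p:
345^2 = 119025 ≡ 1080
345^4 ≡ 1080^2 = 1166400 ≡ 55
345^8 ≡ 55^2 = 3025 ≡ 404
345^16 ≡ 404^2 = 163216 ≡ 714
345^32 ≡ 714^2 = 509796 ≡ 1322
345^64 ≡ 1322^2 = 1747684 ≡ 2098
345^128 ≡ 2098^2 = 4401604 ≡ 945
345^256 ≡ 945^2 = 893025 ≡ 1885
345^512 ≡ 1885^2 = 3553225 ≡ 1770
345^1024 ≡ 1770^2 = 3132900 ≡ 805
1404 = 1024 + 256 + 64 + 32 + 16 + 8 + 4, so 345^1404 ≡ 805·1885·2098·1322·714·404·55 ≡ 1510 (mod 2621)
1404^2 = 1971216 ≡ 224
1404^4 ≡ 224^2 = 50176 ≡ 377
1404^8 ≡ 377^2 = 142129 ≡ 595
1404^16 ≡ 595^2 = 354025 ≡ 190
1404^32 ≡ 190^2 = 36100 ≡ 2027
1404^64 ≡ 2027^2 = 4108729 ≡ 1622
1404^128 ≡ 1622^2 = 2630884 ≡ 2021
1404^256 ≡ 2021^2 = 4084441 ≡ 923
411 = 256 + 128 + 16 + 8 + 2 + 1, so 1404^411 ≡ 923·2021·190·595·224·1404 ≡ 1129 (mod 2621)
1510·1129 = 1704790 ≡ 1140 (mod 2621)
1140 ≡ 1140 (mod 2621), so the signature is genuine.

genuine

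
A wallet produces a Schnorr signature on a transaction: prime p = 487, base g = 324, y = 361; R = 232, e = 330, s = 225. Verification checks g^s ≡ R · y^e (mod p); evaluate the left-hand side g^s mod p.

Squares mod 487: 324^1≡324, 324^2≡271, 324^4≡391, 324^8≡450, 324^16≡395, 324^32≡185, 324^64≡135, 324^128≡206
225 = 128 + 64 + 32 + 1, so 324^225 ≡ 206·135·185·324 ≡ 41 (mod 487)

41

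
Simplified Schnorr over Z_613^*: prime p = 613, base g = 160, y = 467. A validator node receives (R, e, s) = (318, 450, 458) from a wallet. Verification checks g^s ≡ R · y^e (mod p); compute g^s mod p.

160^2 = 25600 ≡ 467
160^4 ≡ 467^2 = 218089 ≡ 474
160^8 ≡ 474^2 = 224676 ≡ 318
160^16 ≡ 318^2 = 101124 ≡ 592
160^32 ≡ 592^2 = 350464 ≡ 441
160^64 ≡ 441^2 = 194481 ≡ 160
160^128 ≡ 160^2 = 25600 ≡ 467
160^256 ≡ 467^2 = 218089 ≡ 474
458 = 256 + 128 + 64 + 8 + 2, so 160^458 ≡ 474·467·160·318·467 ≡ 318 (mod 613)

318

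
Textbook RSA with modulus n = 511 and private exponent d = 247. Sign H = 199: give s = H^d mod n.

451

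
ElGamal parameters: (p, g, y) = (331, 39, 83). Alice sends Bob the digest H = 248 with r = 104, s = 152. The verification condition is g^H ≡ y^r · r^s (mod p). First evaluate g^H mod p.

45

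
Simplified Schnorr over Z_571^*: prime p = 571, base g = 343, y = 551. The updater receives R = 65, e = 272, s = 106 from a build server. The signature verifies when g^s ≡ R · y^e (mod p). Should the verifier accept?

accept

g^s mod p:
Squares mod 571: 343^1≡343, 343^2≡23, 343^4≡529, 343^8≡51, 343^16≡317, 343^32≡564, 343^64≡49
106 = 64 + 32 + 8 + 2, so 343^106 ≡ 49·564·51·23 ≡ 216 (mod 571)
R · y^e mod p:
Squares mod 571: 551^1≡551, 551^2≡400, 551^4≡120, 551^8≡125, 551^16≡208, 551^32≡439, 551^64≡294, 551^128≡215, 551^256≡545
272 = 256 + 16, so 551^272 ≡ 545·208 ≡ 302 (mod 571)
65·302 = 19630 ≡ 216 (mod 571)
216 ≡ 216 (mod 571); signature holds.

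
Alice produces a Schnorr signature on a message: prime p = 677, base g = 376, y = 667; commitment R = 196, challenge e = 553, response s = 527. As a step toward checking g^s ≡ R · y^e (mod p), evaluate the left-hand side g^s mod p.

499

376^2 = 141376 ≡ 560
376^4 ≡ 560^2 = 313600 ≡ 149
376^8 ≡ 149^2 = 22201 ≡ 537
376^16 ≡ 537^2 = 288369 ≡ 644
376^32 ≡ 644^2 = 414736 ≡ 412
376^64 ≡ 412^2 = 169744 ≡ 494
376^128 ≡ 494^2 = 244036 ≡ 316
376^256 ≡ 316^2 = 99856 ≡ 337
376^512 ≡ 337^2 = 113569 ≡ 510
527 = 512 + 8 + 4 + 2 + 1, so 376^527 ≡ 510·537·149·560·376 ≡ 499 (mod 677)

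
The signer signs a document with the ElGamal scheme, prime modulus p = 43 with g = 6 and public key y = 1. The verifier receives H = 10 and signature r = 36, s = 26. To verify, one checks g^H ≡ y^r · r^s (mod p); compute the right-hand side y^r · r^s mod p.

6

1^2 = 1
1^4 ≡ 1^2 = 1
1^8 ≡ 1^2 = 1
1^16 ≡ 1^2 = 1
1^32 ≡ 1^2 = 1
36 = 32 + 4, so 1^36 ≡ 1·1 ≡ 1 (mod 43)
36^2 = 1296 ≡ 6
36^4 ≡ 6^2 = 36
36^8 ≡ 36^2 = 1296 ≡ 6
36^16 ≡ 6^2 = 36
26 = 16 + 8 + 2, so 36^26 ≡ 36·6·6 ≡ 6 (mod 43)
y^r · r^s ≡ 1·6 = 6 ≡ 6 (mod 43)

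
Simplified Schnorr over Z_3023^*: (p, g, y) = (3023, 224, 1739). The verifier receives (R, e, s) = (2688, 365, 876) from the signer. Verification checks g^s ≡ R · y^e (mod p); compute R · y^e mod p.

1739^365 mod 3023 = 1416
R · y^e ≡ 2688·1416 = 3806208 ≡ 251 (mod 3023)

251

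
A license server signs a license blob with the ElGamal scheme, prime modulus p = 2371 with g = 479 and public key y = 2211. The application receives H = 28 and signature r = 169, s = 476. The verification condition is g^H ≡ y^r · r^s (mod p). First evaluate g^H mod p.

2181

Squares mod 2371: 479^1≡479, 479^2≡1825, 479^4≡1741, 479^8≡943, 479^16≡124
28 = 16 + 8 + 4, so 479^28 ≡ 124·943·1741 ≡ 2181 (mod 2371)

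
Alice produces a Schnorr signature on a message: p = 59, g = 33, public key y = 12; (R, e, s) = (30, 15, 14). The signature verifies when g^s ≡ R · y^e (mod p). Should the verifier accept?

reject

g^s mod p:
Squares mod 59: 33^1≡33, 33^2≡27, 33^4≡21, 33^8≡28
14 = 8 + 4 + 2, so 33^14 ≡ 28·21·27 ≡ 5 (mod 59)
R · y^e mod p:
Squares mod 59: 12^1≡12, 12^2≡26, 12^4≡27, 12^8≡21
15 = 8 + 4 + 2 + 1, so 12^15 ≡ 21·27·26·12 ≡ 22 (mod 59)
30·22 = 660 ≡ 11 (mod 59)
5 ≠ 11; the check fails.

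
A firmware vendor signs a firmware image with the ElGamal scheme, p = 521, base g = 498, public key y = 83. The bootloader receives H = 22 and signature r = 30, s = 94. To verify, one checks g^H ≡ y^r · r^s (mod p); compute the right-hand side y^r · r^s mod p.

234

83^2 = 6889 ≡ 116
83^4 ≡ 116^2 = 13456 ≡ 431
83^8 ≡ 431^2 = 185761 ≡ 285
83^16 ≡ 285^2 = 81225 ≡ 470
30 = 16 + 8 + 4 + 2, so 83^30 ≡ 470·285·431·116 ≡ 503 (mod 521)
30^2 = 900 ≡ 379
30^4 ≡ 379^2 = 143641 ≡ 366
30^8 ≡ 366^2 = 133956 ≡ 59
30^16 ≡ 59^2 = 3481 ≡ 355
30^32 ≡ 355^2 = 126025 ≡ 464
30^64 ≡ 464^2 = 215296 ≡ 123
94 = 64 + 16 + 8 + 4 + 2, so 30^94 ≡ 123·355·59·366·379 ≡ 508 (mod 521)
y^r · r^s ≡ 503·508 = 255524 ≡ 234 (mod 521)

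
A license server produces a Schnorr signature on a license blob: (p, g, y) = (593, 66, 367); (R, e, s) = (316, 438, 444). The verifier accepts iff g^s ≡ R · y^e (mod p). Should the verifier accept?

reject

g^s mod p:
66^444 mod 593 = 592
R · y^e mod p:
367^438 mod 593 = 277
316·277 = 87532 ≡ 361 (mod 593)
592 ≠ 361; the check fails.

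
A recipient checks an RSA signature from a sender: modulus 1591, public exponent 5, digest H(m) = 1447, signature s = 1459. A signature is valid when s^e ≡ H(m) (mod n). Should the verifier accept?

s^2 ≡ 1459^2 = 2128681 ≡ 1514
s^4 ≡ 1514^2 = 2292196 ≡ 1156
5 = 4 + 1, so s^5 ≡ 1156·1459 ≡ 144 (mod 1591)
144 ≠ 1447, so verification fails.

reject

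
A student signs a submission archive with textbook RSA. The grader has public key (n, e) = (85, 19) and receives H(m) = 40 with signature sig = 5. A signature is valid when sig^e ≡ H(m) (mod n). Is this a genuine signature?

sig^2 ≡ 5^2 = 25
sig^4 ≡ 25^2 = 625 ≡ 30
sig^8 ≡ 30^2 = 900 ≡ 50
sig^16 ≡ 50^2 = 2500 ≡ 35
19 = 16 + 2 + 1, so sig^19 ≡ 35·25·5 ≡ 40 (mod 85)
sig^19 mod 85 = 40 matches H(m).

genuine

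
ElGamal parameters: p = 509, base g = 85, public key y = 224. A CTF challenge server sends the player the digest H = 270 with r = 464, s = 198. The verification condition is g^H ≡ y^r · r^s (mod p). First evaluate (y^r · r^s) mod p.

429

224^2 = 50176 ≡ 294
224^4 ≡ 294^2 = 86436 ≡ 415
224^8 ≡ 415^2 = 172225 ≡ 183
224^16 ≡ 183^2 = 33489 ≡ 404
224^32 ≡ 404^2 = 163216 ≡ 336
224^64 ≡ 336^2 = 112896 ≡ 407
224^128 ≡ 407^2 = 165649 ≡ 224
224^256 ≡ 224^2 = 50176 ≡ 294
464 = 256 + 128 + 64 + 16, so 224^464 ≡ 294·224·407·404 ≡ 23 (mod 509)
464^2 = 215296 ≡ 498
464^4 ≡ 498^2 = 248004 ≡ 121
464^8 ≡ 121^2 = 14641 ≡ 389
464^16 ≡ 389^2 = 151321 ≡ 148
464^32 ≡ 148^2 = 21904 ≡ 17
464^64 ≡ 17^2 = 289
464^128 ≡ 289^2 = 83521 ≡ 45
198 = 128 + 64 + 4 + 2, so 464^198 ≡ 45·289·121·498 ≡ 417 (mod 509)
y^r · r^s ≡ 23·417 = 9591 ≡ 429 (mod 509)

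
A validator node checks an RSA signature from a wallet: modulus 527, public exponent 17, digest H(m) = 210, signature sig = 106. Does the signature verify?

does not verify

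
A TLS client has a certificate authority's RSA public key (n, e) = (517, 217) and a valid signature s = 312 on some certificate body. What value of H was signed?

s^2 ≡ 312^2 = 97344 ≡ 148
s^4 ≡ 148^2 = 21904 ≡ 190
s^8 ≡ 190^2 = 36100 ≡ 427
s^16 ≡ 427^2 = 182329 ≡ 345
s^32 ≡ 345^2 = 119025 ≡ 115
s^64 ≡ 115^2 = 13225 ≡ 300
s^128 ≡ 300^2 = 90000 ≡ 42
217 = 128 + 64 + 16 + 8 + 1, so s^217 ≡ 42·300·345·427·312 ≡ 489 (mod 517)

489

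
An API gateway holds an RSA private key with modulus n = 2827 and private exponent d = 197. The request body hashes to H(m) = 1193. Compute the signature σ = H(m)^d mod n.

(H(m))^2 ≡ 1193^2 = 1423249 ≡ 1268
(H(m))^4 ≡ 1268^2 = 1607824 ≡ 2088
(H(m))^8 ≡ 2088^2 = 4359744 ≡ 510
(H(m))^16 ≡ 510^2 = 260100 ≡ 16
(H(m))^32 ≡ 16^2 = 256
(H(m))^64 ≡ 256^2 = 65536 ≡ 515
(H(m))^128 ≡ 515^2 = 265225 ≡ 2314
197 = 128 + 64 + 4 + 1, so (H(m))^197 ≡ 2314·515·2088·1193 ≡ 1939 (mod 2827)

1939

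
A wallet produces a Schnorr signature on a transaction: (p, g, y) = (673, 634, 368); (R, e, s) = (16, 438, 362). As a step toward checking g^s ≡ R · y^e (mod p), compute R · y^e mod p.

13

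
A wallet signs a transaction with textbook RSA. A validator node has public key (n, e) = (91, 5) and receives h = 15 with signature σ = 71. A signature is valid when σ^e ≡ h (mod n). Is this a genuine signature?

Squares mod 91: σ^1≡71, σ^2≡36, σ^4≡22
5 = 4 + 1, so σ^5 ≡ 22·71 ≡ 15 (mod 91)
σ^5 mod 91 = 15 matches h.

genuine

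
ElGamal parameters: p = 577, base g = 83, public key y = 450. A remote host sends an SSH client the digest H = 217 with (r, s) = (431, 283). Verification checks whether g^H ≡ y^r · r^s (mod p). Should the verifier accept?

Left side g^H mod p:
83^2 = 6889 ≡ 542
83^4 ≡ 542^2 = 293764 ≡ 71
83^8 ≡ 71^2 = 5041 ≡ 425
83^16 ≡ 425^2 = 180625 ≡ 24
83^32 ≡ 24^2 = 576
83^64 ≡ 576^2 = 331776 ≡ 1
83^128 ≡ 1^2 = 1
217 = 128 + 64 + 16 + 8 + 1, so 83^217 ≡ 1·1·24·425·83 ≡ 141 (mod 577)
Right side y^r · r^s mod p:
450^2 = 202500 ≡ 550
450^4 ≡ 550^2 = 302500 ≡ 152
450^8 ≡ 152^2 = 23104 ≡ 24
450^16 ≡ 24^2 = 576
450^32 ≡ 576^2 = 331776 ≡ 1
450^64 ≡ 1^2 = 1
450^128 ≡ 1^2 = 1
450^256 ≡ 1^2 = 1
431 = 256 + 128 + 32 + 8 + 4 + 2 + 1, so 450^431 ≡ 1·1·1·24·152·550·450 ≡ 209 (mod 577)
431^2 = 185761 ≡ 544
431^4 ≡ 544^2 = 295936 ≡ 512
431^8 ≡ 512^2 = 262144 ≡ 186
431^16 ≡ 186^2 = 34596 ≡ 553
431^32 ≡ 553^2 = 305809 ≡ 576
431^64 ≡ 576^2 = 331776 ≡ 1
431^128 ≡ 1^2 = 1
431^256 ≡ 1^2 = 1
283 = 256 + 16 + 8 + 2 + 1, so 431^283 ≡ 1·553·186·544·431 ≡ 123 (mod 577)
209·123 = 25707 ≡ 319 (mod 577)
141 ≠ 319, so verification fails.

reject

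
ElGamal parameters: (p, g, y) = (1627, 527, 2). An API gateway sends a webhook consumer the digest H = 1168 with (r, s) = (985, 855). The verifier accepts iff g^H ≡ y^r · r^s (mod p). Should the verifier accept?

Left side g^H mod p:
527^2 = 277729 ≡ 1139
527^4 ≡ 1139^2 = 1297321 ≡ 602
527^8 ≡ 602^2 = 362404 ≡ 1210
527^16 ≡ 1210^2 = 1464100 ≡ 1427
527^32 ≡ 1427^2 = 2036329 ≡ 952
527^64 ≡ 952^2 = 906304 ≡ 65
527^128 ≡ 65^2 = 4225 ≡ 971
527^256 ≡ 971^2 = 942841 ≡ 808
527^512 ≡ 808^2 = 652864 ≡ 437
527^1024 ≡ 437^2 = 190969 ≡ 610
1168 = 1024 + 128 + 16, so 527^1168 ≡ 610·971·1427 ≡ 1497 (mod 1627)
Right side y^r · r^s mod p:
2^2 = 4
2^4 ≡ 4^2 = 16
2^8 ≡ 16^2 = 256
2^16 ≡ 256^2 = 65536 ≡ 456
2^32 ≡ 456^2 = 207936 ≡ 1307
2^64 ≡ 1307^2 = 1708249 ≡ 1526
2^128 ≡ 1526^2 = 2328676 ≡ 439
2^256 ≡ 439^2 = 192721 ≡ 735
2^512 ≡ 735^2 = 540225 ≡ 61
985 = 512 + 256 + 128 + 64 + 16 + 8 + 1, so 2^985 ≡ 61·735·439·1526·456·256·2 ≡ 1260 (mod 1627)
985^2 = 970225 ≡ 533
985^4 ≡ 533^2 = 284089 ≡ 991
985^8 ≡ 991^2 = 982081 ≡ 1000
985^16 ≡ 1000^2 = 1000000 ≡ 1022
985^32 ≡ 1022^2 = 1044484 ≡ 1577
985^64 ≡ 1577^2 = 2486929 ≡ 873
985^128 ≡ 873^2 = 762129 ≡ 693
985^256 ≡ 693^2 = 480249 ≡ 284
985^512 ≡ 284^2 = 80656 ≡ 933
855 = 512 + 256 + 64 + 16 + 4 + 2 + 1, so 985^855 ≡ 933·284·873·1022·991·533·985 ≡ 1367 (mod 1627)
1260·1367 = 1722420 ≡ 1054 (mod 1627)
1497 ≠ 1054, so verification fails.

reject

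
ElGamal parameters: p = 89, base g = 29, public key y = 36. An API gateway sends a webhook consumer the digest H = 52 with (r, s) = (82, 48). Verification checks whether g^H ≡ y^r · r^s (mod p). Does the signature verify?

Left side g^H mod p:
29^2 = 841 ≡ 40
29^4 ≡ 40^2 = 1600 ≡ 87
29^8 ≡ 87^2 = 7569 ≡ 4
29^16 ≡ 4^2 = 16
29^32 ≡ 16^2 = 256 ≡ 78
52 = 32 + 16 + 4, so 29^52 ≡ 78·16·87 ≡ 85 (mod 89)
Right side y^r · r^s mod p:
36^2 = 1296 ≡ 50
36^4 ≡ 50^2 = 2500 ≡ 8
36^8 ≡ 8^2 = 64
36^16 ≡ 64^2 = 4096 ≡ 2
36^32 ≡ 2^2 = 4
36^64 ≡ 4^2 = 16
82 = 64 + 16 + 2, so 36^82 ≡ 16·2·50 ≡ 87 (mod 89)
82^2 = 6724 ≡ 49
82^4 ≡ 49^2 = 2401 ≡ 87
82^8 ≡ 87^2 = 7569 ≡ 4
82^16 ≡ 4^2 = 16
82^32 ≡ 16^2 = 256 ≡ 78
48 = 32 + 16, so 82^48 ≡ 78·16 ≡ 2 (mod 89)
87·2 = 174 ≡ 85 (mod 89)
85 ≡ 85 (mod 89), so the signature is genuine.

verifies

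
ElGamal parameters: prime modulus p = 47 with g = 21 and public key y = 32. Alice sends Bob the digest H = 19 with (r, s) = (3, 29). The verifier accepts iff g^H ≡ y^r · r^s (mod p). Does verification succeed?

passes

Left side g^H mod p:
Squares mod 47: 21^1≡21, 21^2≡18, 21^4≡42, 21^8≡25, 21^16≡14
19 = 16 + 2 + 1, so 21^19 ≡ 14·18·21 ≡ 28 (mod 47)
Right side y^r · r^s mod p:
Squares mod 47: 32^1≡32, 32^2≡37
3 = 2 + 1, so 32^3 ≡ 37·32 ≡ 9 (mod 47)
Squares mod 47: 3^1≡3, 3^2≡9, 3^4≡34, 3^8≡28, 3^16≡32
29 = 16 + 8 + 4 + 1, so 3^29 ≡ 32·28·34·3 ≡ 24 (mod 47)
9·24 = 216 ≡ 28 (mod 47)
28 ≡ 28 (mod 47), so the signature is genuine.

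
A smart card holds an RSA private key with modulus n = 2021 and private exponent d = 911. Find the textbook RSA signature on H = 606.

H^2 ≡ 606^2 = 367236 ≡ 1435
H^4 ≡ 1435^2 = 2059225 ≡ 1847
H^8 ≡ 1847^2 = 3411409 ≡ 1982
H^16 ≡ 1982^2 = 3928324 ≡ 1521
H^32 ≡ 1521^2 = 2313441 ≡ 1417
H^64 ≡ 1417^2 = 2007889 ≡ 1036
H^128 ≡ 1036^2 = 1073296 ≡ 145
H^256 ≡ 145^2 = 21025 ≡ 815
H^512 ≡ 815^2 = 664225 ≡ 1337
911 = 512 + 256 + 128 + 8 + 4 + 2 + 1, so H^911 ≡ 1337·815·145·1982·1847·1435·606 ≡ 262 (mod 2021)

262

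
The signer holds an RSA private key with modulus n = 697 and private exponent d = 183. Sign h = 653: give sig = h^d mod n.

437

Squares mod 697: h^1≡653, h^2≡542, h^4≡327, h^8≡288, h^16≡1, h^32≡1, h^64≡1, h^128≡1
183 = 128 + 32 + 16 + 4 + 2 + 1, so h^183 ≡ 1·1·1·327·542·653 ≡ 437 (mod 697)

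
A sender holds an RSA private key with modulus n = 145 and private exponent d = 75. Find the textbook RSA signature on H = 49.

H^2 ≡ 49^2 = 2401 ≡ 81
H^4 ≡ 81^2 = 6561 ≡ 36
H^8 ≡ 36^2 = 1296 ≡ 136
H^16 ≡ 136^2 = 18496 ≡ 81
H^32 ≡ 81^2 = 6561 ≡ 36
H^64 ≡ 36^2 = 1296 ≡ 136
75 = 64 + 8 + 2 + 1, so H^75 ≡ 136·136·81·49 ≡ 24 (mod 145)

24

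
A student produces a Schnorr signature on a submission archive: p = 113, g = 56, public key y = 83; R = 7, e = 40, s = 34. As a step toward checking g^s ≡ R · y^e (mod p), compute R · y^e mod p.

83

Squares mod 113: 83^1≡83, 83^2≡109, 83^4≡16, 83^8≡30, 83^16≡109, 83^32≡16
40 = 32 + 8, so 83^40 ≡ 16·30 ≡ 28 (mod 113)
R · y^e ≡ 7·28 = 196 ≡ 83 (mod 113)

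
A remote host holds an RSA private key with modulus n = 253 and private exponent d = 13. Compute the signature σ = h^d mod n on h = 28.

205

h^2 ≡ 28^2 = 784 ≡ 25
h^4 ≡ 25^2 = 625 ≡ 119
h^8 ≡ 119^2 = 14161 ≡ 246
13 = 8 + 4 + 1, so h^13 ≡ 246·119·28 ≡ 205 (mod 253)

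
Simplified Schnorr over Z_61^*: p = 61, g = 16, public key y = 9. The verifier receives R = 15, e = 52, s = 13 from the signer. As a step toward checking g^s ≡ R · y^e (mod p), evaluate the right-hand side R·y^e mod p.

Squares mod 61: 9^1≡9, 9^2≡20, 9^4≡34, 9^8≡58, 9^16≡9, 9^32≡20
52 = 32 + 16 + 4, so 9^52 ≡ 20·9·34 ≡ 20 (mod 61)
R · y^e ≡ 15·20 = 300 ≡ 56 (mod 61)

56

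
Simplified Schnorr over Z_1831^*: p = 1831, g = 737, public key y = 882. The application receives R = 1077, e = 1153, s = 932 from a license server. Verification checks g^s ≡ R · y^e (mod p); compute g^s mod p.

331

737^932 mod 1831 = 331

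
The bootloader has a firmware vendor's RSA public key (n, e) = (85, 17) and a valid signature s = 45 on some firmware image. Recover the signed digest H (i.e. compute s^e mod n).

45

s^2 ≡ 45^2 = 2025 ≡ 70
s^4 ≡ 70^2 = 4900 ≡ 55
s^8 ≡ 55^2 = 3025 ≡ 50
s^16 ≡ 50^2 = 2500 ≡ 35
17 = 16 + 1, so s^17 ≡ 35·45 ≡ 45 (mod 85)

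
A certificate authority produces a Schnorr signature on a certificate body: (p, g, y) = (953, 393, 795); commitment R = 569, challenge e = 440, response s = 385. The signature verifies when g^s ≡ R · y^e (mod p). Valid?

no

g^s mod p:
393^385 mod 953 = 911
R · y^e mod p:
795^440 mod 953 = 341
569·341 = 194029 ≡ 570 (mod 953)
911 ≠ 570; the check fails.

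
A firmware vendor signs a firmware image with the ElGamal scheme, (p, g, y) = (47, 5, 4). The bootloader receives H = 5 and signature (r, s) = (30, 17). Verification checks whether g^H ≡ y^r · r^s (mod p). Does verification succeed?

fails

Left side g^H mod p:
Squares mod 47: 5^1≡5, 5^2≡25, 5^4≡14
5 = 4 + 1, so 5^5 ≡ 14·5 ≡ 23 (mod 47)
Right side y^r · r^s mod p:
Squares mod 47: 4^1≡4, 4^2≡16, 4^4≡21, 4^8≡18, 4^16≡42
30 = 16 + 8 + 4 + 2, so 4^30 ≡ 42·18·21·16 ≡ 28 (mod 47)
Squares mod 47: 30^1≡30, 30^2≡7, 30^4≡2, 30^8≡4, 30^16≡16
17 = 16 + 1, so 30^17 ≡ 16·30 ≡ 10 (mod 47)
28·10 = 280 ≡ 45 (mod 47)
23 ≠ 45, so verification fails.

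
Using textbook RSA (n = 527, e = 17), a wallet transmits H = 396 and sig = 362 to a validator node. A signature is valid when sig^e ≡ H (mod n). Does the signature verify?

verifies

Squares mod 527: sig^1≡362, sig^2≡348, sig^4≡421, sig^8≡169, sig^16≡103
17 = 16 + 1, so sig^17 ≡ 103·362 ≡ 396 (mod 527)
Since 396 equals the digest 396, verification succeeds.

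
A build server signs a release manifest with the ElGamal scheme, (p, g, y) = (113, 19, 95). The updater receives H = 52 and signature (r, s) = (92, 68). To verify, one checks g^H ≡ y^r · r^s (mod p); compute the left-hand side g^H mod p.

Squares mod 113: 19^1≡19, 19^2≡22, 19^4≡32, 19^8≡7, 19^16≡49, 19^32≡28
52 = 32 + 16 + 4, so 19^52 ≡ 28·49·32 ≡ 60 (mod 113)

60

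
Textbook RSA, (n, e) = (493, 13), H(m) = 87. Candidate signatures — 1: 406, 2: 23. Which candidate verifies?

Candidate 1: 406^2 = 164836 ≡ 174; 406^4 ≡ 174^2 = 30276 ≡ 203; 406^8 ≡ 203^2 = 41209 ≡ 290; 13 = 8 + 4 + 1, so 406^13 ≡ 290·203·406 ≡ 87 (mod 493)
  → matches H(m) = 87
Candidate 2: 23^2 = 529 ≡ 36; 23^4 ≡ 36^2 = 1296 ≡ 310; 23^8 ≡ 310^2 = 96100 ≡ 458; 13 = 8 + 4 + 1, so 23^13 ≡ 458·310·23 ≡ 401 (mod 493)

1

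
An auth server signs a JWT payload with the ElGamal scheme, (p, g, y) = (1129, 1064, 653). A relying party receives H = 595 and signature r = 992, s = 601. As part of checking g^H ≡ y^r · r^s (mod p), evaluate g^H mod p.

1064^2 = 1132096 ≡ 838
1064^4 ≡ 838^2 = 702244 ≡ 6
1064^8 ≡ 6^2 = 36
1064^16 ≡ 36^2 = 1296 ≡ 167
1064^32 ≡ 167^2 = 27889 ≡ 793
1064^64 ≡ 793^2 = 628849 ≡ 1125
1064^128 ≡ 1125^2 = 1265625 ≡ 16
1064^256 ≡ 16^2 = 256
1064^512 ≡ 256^2 = 65536 ≡ 54
595 = 512 + 64 + 16 + 2 + 1, so 1064^595 ≡ 54·1125·167·838·1064 ≡ 238 (mod 1129)

238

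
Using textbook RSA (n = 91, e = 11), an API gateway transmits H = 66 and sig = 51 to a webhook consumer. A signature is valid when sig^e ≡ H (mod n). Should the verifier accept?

sig^2 ≡ 51^2 = 2601 ≡ 53
sig^4 ≡ 53^2 = 2809 ≡ 79
sig^8 ≡ 79^2 = 6241 ≡ 53
11 = 8 + 2 + 1, so sig^11 ≡ 53·53·51 ≡ 25 (mod 91)
sig^11 mod 91 = 25, but H = 66.

reject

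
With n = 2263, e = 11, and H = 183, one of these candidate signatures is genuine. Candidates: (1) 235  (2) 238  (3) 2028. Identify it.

Candidate 1: Squares mod 2263: 235^1≡235, 235^2≡913, 235^4≡785, 235^8≡689; 11 = 8 + 2 + 1, so 235^11 ≡ 689·913·235 ≡ 183 (mod 2263)
  → matches H = 183
Candidate 2: Squares mod 2263: 238^1≡238, 238^2≡69, 238^4≡235, 238^8≡913; 11 = 8 + 2 + 1, so 238^11 ≡ 913·69·238 ≡ 911 (mod 2263)
Candidate 3: Squares mod 2263: 2028^1≡2028, 2028^2≡913, 2028^4≡785, 2028^8≡689; 11 = 8 + 2 + 1, so 2028^11 ≡ 689·913·2028 ≡ 2080 (mod 2263)

1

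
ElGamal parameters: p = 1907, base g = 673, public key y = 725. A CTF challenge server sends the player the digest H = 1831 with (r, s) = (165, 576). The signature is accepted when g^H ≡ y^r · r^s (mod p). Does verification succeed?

Left side g^H mod p:
Squares mod 1907: 673^1≡673, 673^2≡970, 673^4≡749, 673^8≡343, 673^16≡1322, 673^32≡872, 673^64≡1398, 673^128≡1636, 673^256≡975, 673^512≡939, 673^1024≡687
1831 = 1024 + 512 + 256 + 32 + 4 + 2 + 1, so 673^1831 ≡ 687·939·975·872·749·970·673 ≡ 624 (mod 1907)
Right side y^r · r^s mod p:
Squares mod 1907: 725^1≡725, 725^2≡1200, 725^4≡215, 725^8≡457, 725^16≡986, 725^32≡1533, 725^64≡665, 725^128≡1708
165 = 128 + 32 + 4 + 1, so 725^165 ≡ 1708·1533·215·725 ≡ 251 (mod 1907)
Squares mod 1907: 165^1≡165, 165^2≡527, 165^4≡1214, 165^8≡1592, 165^16≡61, 165^32≡1814, 165^64≡1021, 165^128≡1219, 165^256≡408, 165^512≡555
576 = 512 + 64, so 165^576 ≡ 555·1021 ≡ 276 (mod 1907)
251·276 = 69276 ≡ 624 (mod 1907)
624 ≡ 624 (mod 1907), so the signature is genuine.

passes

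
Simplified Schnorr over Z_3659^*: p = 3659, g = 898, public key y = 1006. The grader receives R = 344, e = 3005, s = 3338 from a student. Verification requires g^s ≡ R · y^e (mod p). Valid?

yes

g^s mod p:
898^2 = 806404 ≡ 1424
898^4 ≡ 1424^2 = 2027776 ≡ 690
898^8 ≡ 690^2 = 476100 ≡ 430
898^16 ≡ 430^2 = 184900 ≡ 1950
898^32 ≡ 1950^2 = 3802500 ≡ 799
898^64 ≡ 799^2 = 638401 ≡ 1735
898^128 ≡ 1735^2 = 3010225 ≡ 2527
898^256 ≡ 2527^2 = 6385729 ≡ 774
898^512 ≡ 774^2 = 599076 ≡ 2659
898^1024 ≡ 2659^2 = 7070281 ≡ 1093
898^2048 ≡ 1093^2 = 1194649 ≡ 1815
3338 = 2048 + 1024 + 256 + 8 + 2, so 898^3338 ≡ 1815·1093·774·430·1424 ≡ 2769 (mod 3659)
R · y^e mod p:
1006^2 = 1012036 ≡ 2152
1006^4 ≡ 2152^2 = 4631104 ≡ 2469
1006^8 ≡ 2469^2 = 6095961 ≡ 67
1006^16 ≡ 67^2 = 4489 ≡ 830
1006^32 ≡ 830^2 = 688900 ≡ 1008
1006^64 ≡ 1008^2 = 1016064 ≡ 2521
1006^128 ≡ 2521^2 = 6355441 ≡ 3417
1006^256 ≡ 3417^2 = 11675889 ≡ 20
1006^512 ≡ 20^2 = 400
1006^1024 ≡ 400^2 = 160000 ≡ 2663
1006^2048 ≡ 2663^2 = 7091569 ≡ 427
3005 = 2048 + 512 + 256 + 128 + 32 + 16 + 8 + 4 + 1, so 1006^3005 ≡ 427·400·20·3417·1008·830·67·2469·1006 ≡ 1678 (mod 3659)
344·1678 = 577232 ≡ 2769 (mod 3659)
2769 ≡ 2769 (mod 3659); signature holds.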